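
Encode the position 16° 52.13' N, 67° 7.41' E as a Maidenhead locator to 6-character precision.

MK36nu

Add 180° to longitude and 90° to latitude: 247.1235, 106.8688.
Field (20°×10°, letters A–R): 247.1235/20 → 12 → M, 106.8688/10 → 10 → K; chars MK.
Square (2°×1°, digits 0–9): 7.1235/2 → 3, 6.8688/1 → 6; chars 36.
Subsquare (5′×2.5′, letters a–x): 1.1235/0.0833333 → 13 → n, 0.8688/0.0416667 → 20 → u; chars nu.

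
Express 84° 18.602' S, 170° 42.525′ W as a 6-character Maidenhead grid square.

Offset from 180°W / 90°S: lon 9.2912°, lat 5.6900°.
Field: lon ⌊9.2912/20⌋ = 0 → A; lat ⌊5.6900/10⌋ = 0 → A.
Square: lon ⌊9.2912/2⌋ = 4; lat ⌊5.6900/1⌋ = 5.
Subsquare: lon ⌊1.2912/0.0833333⌋ = 15 → p; lat ⌊0.6900/0.0416667⌋ = 16 → q.

AA45pq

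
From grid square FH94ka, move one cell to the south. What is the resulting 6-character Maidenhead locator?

Latitude subsquare a = 0; −1 → -1, wraps to 23 = x, carry into square.
Latitude square 4; −1 → 3.
The longitude characters are unchanged.

FH93kx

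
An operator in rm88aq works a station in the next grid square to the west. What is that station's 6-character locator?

RM78xq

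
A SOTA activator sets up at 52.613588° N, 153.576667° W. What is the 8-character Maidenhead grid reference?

BO32fo07

Offset from 180°W / 90°S: lon 26.42333°, lat 142.61359°.
Field: 26.42333/20 → 1 → B, 142.61359/10 → 14 → O; chars BO.
Square: 6.42333/2 → 3, 2.61359/1 → 2; chars 32.
Subsquare: 0.42333/0.0833333 → 5 → f, 0.61359/0.0416667 → 14 → o; chars fo.
Extended square: 0.00667/0.00833333 → 0, 0.03025/0.00416667 → 7; chars 07.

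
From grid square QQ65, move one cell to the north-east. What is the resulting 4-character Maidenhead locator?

QQ76

Longitude square 6; +1 → 7.
Latitude square 5; +1 → 6.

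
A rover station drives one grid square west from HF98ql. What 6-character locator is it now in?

HF98pl

Longitude subsquare q = 16; −1 → 15 = p.
The latitude characters are unchanged.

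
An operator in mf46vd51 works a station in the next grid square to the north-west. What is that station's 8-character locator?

MF46vd42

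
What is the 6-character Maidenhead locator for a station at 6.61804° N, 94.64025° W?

EJ26qo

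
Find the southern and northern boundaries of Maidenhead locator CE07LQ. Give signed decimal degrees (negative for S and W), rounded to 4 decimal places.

-42.3333, -42.2917

Field C=2, E=4: +2·20° lon, +4·10° lat → SW at lon -140°, lat -50°.
Square 0, 7: +0·2° lon, +7·1° lat → SW at lon -140°, lat -43°.
Subsquare l=11, q=16: +11·0.0833333° lon, +16·0.0416667° lat → SW at lon -139.083°, lat -42.3333°.
Cell spans 0.0833333° lon × 0.0416667° lat.
south -42.3333, north -42.2917.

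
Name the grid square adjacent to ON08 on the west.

Longitude square 0; −1 → -1, wraps to 9, carry into field.
Longitude field O = 14; −1 → 13 = N.
The latitude characters are unchanged.

NN98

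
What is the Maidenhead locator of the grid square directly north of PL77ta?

Latitude subsquare a = 0; +1 → 1 = b.
The longitude characters are unchanged.

PL77tb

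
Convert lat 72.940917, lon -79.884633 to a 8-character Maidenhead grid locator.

Offset from 180°W / 90°S: lon 100.11537°, lat 162.94092°.
Field: 100.11537/20 → 5 → F, 162.94092/10 → 16 → Q; chars FQ.
Square: 0.11537/2 → 0, 2.94092/1 → 2; chars 02.
Subsquare: 0.11537/0.0833333 → 1 → b, 0.94092/0.0416667 → 22 → w; chars bw.
Extended square: 0.03203/0.00833333 → 3, 0.02425/0.00416667 → 5; chars 35.

FQ02bw35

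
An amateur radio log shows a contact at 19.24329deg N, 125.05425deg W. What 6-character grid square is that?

CK79lf

Offset from 180°W / 90°S: lon 54.9458°, lat 109.2433°.
Field: 54.9458/20 → 2 → C, 109.2433/10 → 10 → K; chars CK.
Square: 14.9458/2 → 7, 9.2433/1 → 9; chars 79.
Subsquare: 0.9458/0.0833333 → 11 → l, 0.2433/0.0416667 → 5 → f; chars lf.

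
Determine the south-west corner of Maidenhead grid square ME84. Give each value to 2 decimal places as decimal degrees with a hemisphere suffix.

Field M=12, E=4: +12·20° lon, +4·10° lat → SW at lon 60°, lat -50°.
Square 8, 4: +8·2° lon, +4·1° lat → SW at lon 76°, lat -46°.
latitude 46.00° S, longitude 76.00° E.

46.00° S, 76.00° E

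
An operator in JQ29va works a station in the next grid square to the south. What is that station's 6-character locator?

Latitude subsquare a = 0; −1 → -1, wraps to 23 = x, carry into square.
Latitude square 9; −1 → 8.
The longitude characters are unchanged.

JQ28vx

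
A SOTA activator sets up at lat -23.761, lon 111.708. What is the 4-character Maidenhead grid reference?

Shift to the Maidenhead origin (180°W, 90°S): lon 291.71, lat 66.24.
Field: 291.71/20 → 14 → O, 66.24/10 → 6 → G; chars OG.
Square: 11.71/2 → 5, 6.24/1 → 6; chars 56.

OG56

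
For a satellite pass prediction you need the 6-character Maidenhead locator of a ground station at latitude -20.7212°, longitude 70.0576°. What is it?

MG59ag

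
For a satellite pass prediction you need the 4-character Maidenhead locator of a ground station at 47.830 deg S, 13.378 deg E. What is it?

JE62

Shift to the Maidenhead origin (180°W, 90°S): lon 193.38, lat 42.17.
Field: lon ⌊193.38/20⌋ = 9 → J; lat ⌊42.17/10⌋ = 4 → E.
Square: lon ⌊13.38/2⌋ = 6; lat ⌊2.17/1⌋ = 2.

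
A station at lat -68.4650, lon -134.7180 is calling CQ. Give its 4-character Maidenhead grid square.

Add 180° to longitude and 90° to latitude: 45.28, 21.53.
Field: 45.28/20 → 2 → C, 21.53/10 → 2 → C; chars CC.
Square: 5.28/2 → 2, 1.53/1 → 1; chars 21.

CC21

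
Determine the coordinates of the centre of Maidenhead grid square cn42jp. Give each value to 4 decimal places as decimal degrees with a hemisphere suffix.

42.6458° N, 131.2083° W

Field C=2, N=13: +2·20° lon, +13·10° lat → SW at lon -140°, lat 40°.
Square 4, 2: +4·2° lon, +2·1° lat → SW at lon -132°, lat 42°.
Subsquare j=9, p=15: +9·0.0833333° lon, +15·0.0416667° lat → SW at lon -131.25°, lat 42.625°.
Cell spans 0.0833333° lon × 0.0416667° lat. Centre is SW corner plus half of each.
latitude 42.6458° N, longitude 131.2083° W.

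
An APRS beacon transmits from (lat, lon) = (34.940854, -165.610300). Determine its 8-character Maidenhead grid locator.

AM74ew65

Shift to the Maidenhead origin (180°W, 90°S): lon 14.38970, lat 124.94085.
Field (20°×10°, letters A–R): 14.38970/20 → 0 → A, 124.94085/10 → 12 → M; chars AM.
Square (2°×1°, digits 0–9): 14.38970/2 → 7, 4.94085/1 → 4; chars 74.
Subsquare (5′×2.5′, letters a–x): 0.38970/0.0833333 → 4 → e, 0.94085/0.0416667 → 22 → w; chars ew.
Extended square (30″×15″, digits 0–9): 0.05637/0.00833333 → 6, 0.02419/0.00416667 → 5; chars 65.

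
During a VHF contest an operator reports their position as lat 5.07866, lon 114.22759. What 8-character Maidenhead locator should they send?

Offset from 180°W / 90°S: lon 294.22759°, lat 95.07866°.
Field (20°×10°, letters A–R): lon ⌊294.22759/20⌋ = 14 → O; lat ⌊95.07866/10⌋ = 9 → J.
Square (2°×1°, digits 0–9): lon ⌊14.22759/2⌋ = 7; lat ⌊5.07866/1⌋ = 5.
Subsquare (5′×2.5′, letters a–x): lon ⌊0.22759/0.0833333⌋ = 2 → c; lat ⌊0.07866/0.0416667⌋ = 1 → b.
Extended square (30″×15″, digits 0–9): lon ⌊0.06092/0.00833333⌋ = 7; lat ⌊0.03699/0.00416667⌋ = 8.

OJ75cb78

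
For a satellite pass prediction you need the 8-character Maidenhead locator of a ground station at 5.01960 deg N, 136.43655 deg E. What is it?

PJ85fa24

Offset from 180°W / 90°S: lon 316.43655°, lat 95.01960°.
Field (20°×10°, letters A–R): lon ⌊316.43655/20⌋ = 15 → P; lat ⌊95.01960/10⌋ = 9 → J.
Square (2°×1°, digits 0–9): lon ⌊16.43655/2⌋ = 8; lat ⌊5.01960/1⌋ = 5.
Subsquare (5′×2.5′, letters a–x): lon ⌊0.43655/0.0833333⌋ = 5 → f; lat ⌊0.01960/0.0416667⌋ = 0 → a.
Extended square (30″×15″, digits 0–9): lon ⌊0.01988/0.00833333⌋ = 2; lat ⌊0.01960/0.00416667⌋ = 4.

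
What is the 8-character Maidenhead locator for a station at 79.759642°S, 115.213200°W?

DB20jf47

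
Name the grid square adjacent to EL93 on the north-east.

FL04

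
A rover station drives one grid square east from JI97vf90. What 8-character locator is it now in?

JI97wf00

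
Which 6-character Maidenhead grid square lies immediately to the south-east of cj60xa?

Longitude subsquare x = 23; +1 → 24, wraps to 0 = a, carry into square.
Longitude square 6; +1 → 7.
Latitude subsquare a = 0; −1 → -1, wraps to 23 = x, carry into square.
Latitude square 0; −1 → -1, wraps to 9, carry into field.
Latitude field J = 9; −1 → 8 = I.

CI79ax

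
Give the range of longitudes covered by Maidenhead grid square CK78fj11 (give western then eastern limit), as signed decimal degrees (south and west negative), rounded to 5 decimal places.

-125.57500, -125.56667

Field C=2, K=10: +2·20° lon, +10·10° lat → SW at lon -140°, lat 10°.
Square 7, 8: +7·2° lon, +8·1° lat → SW at lon -126°, lat 18°.
Subsquare f=5, j=9: +5·0.0833333° lon, +9·0.0416667° lat → SW at lon -125.583°, lat 18.375°.
Extended square 1, 1: +1·0.00833333° lon, +1·0.00416667° lat → SW at lon -125.575°, lat 18.3792°.
Cell spans 0.00833333° lon × 0.00416667° lat.
west -125.57500, east -125.56667.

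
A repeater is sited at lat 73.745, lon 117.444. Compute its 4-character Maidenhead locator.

OQ83

Shift to the Maidenhead origin (180°W, 90°S): lon 297.44, lat 163.75.
Field: 297.44/20 → 14 → O, 163.75/10 → 16 → Q; chars OQ.
Square: 17.44/2 → 8, 3.75/1 → 3; chars 83.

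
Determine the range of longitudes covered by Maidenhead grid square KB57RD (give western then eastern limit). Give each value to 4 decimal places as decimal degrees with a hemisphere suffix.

31.4167° E, 31.5000° E

Field K=10, B=1: +10·20° lon, +1·10° lat → SW at lon 20°, lat -80°.
Square 5, 7: +5·2° lon, +7·1° lat → SW at lon 30°, lat -73°.
Subsquare r=17, d=3: +17·0.0833333° lon, +3·0.0416667° lat → SW at lon 31.4167°, lat -72.875°.
Cell spans 0.0833333° lon × 0.0416667° lat.
west 31.4167° E, east 31.5000° E.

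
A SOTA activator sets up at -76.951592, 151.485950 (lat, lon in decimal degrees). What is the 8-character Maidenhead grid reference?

QB53rb81

Add 180° to longitude and 90° to latitude: 331.48595, 13.04841.
Field (20°×10°, letters A–R): 331.48595/20 → 16 → Q, 13.04841/10 → 1 → B; chars QB.
Square (2°×1°, digits 0–9): 11.48595/2 → 5, 3.04841/1 → 3; chars 53.
Subsquare (5′×2.5′, letters a–x): 1.48595/0.0833333 → 17 → r, 0.04841/0.0416667 → 1 → b; chars rb.
Extended square (30″×15″, digits 0–9): 0.06928/0.00833333 → 8, 0.00674/0.00416667 → 1; chars 81.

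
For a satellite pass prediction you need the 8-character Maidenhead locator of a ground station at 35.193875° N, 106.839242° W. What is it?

DM65ne96

Shift to the Maidenhead origin (180°W, 90°S): lon 73.16076, lat 125.19387.
Field: lon ⌊73.16076/20⌋ = 3 → D; lat ⌊125.19387/10⌋ = 12 → M.
Square: lon ⌊13.16076/2⌋ = 6; lat ⌊5.19387/1⌋ = 5.
Subsquare: lon ⌊1.16076/0.0833333⌋ = 13 → n; lat ⌊0.19387/0.0416667⌋ = 4 → e.
Extended square: lon ⌊0.07742/0.00833333⌋ = 9; lat ⌊0.02721/0.00416667⌋ = 6.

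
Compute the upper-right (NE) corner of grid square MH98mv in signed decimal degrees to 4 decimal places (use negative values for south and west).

-11.0833, 79.0833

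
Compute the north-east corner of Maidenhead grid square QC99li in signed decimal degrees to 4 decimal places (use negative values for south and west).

Field Q=16, C=2: +16·20° lon, +2·10° lat → SW at lon 140°, lat -70°.
Square 9, 9: +9·2° lon, +9·1° lat → SW at lon 158°, lat -61°.
Subsquare l=11, i=8: +11·0.0833333° lon, +8·0.0416667° lat → SW at lon 158.917°, lat -60.6667°.
Cell spans 0.0833333° lon × 0.0416667° lat. NE corner is SW corner plus one full cell.
latitude -60.6250, longitude 159.0000.

-60.6250, 159.0000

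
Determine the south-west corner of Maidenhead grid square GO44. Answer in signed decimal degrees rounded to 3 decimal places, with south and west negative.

54.000, -52.000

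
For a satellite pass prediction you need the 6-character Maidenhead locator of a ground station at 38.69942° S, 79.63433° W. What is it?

Offset from 180°W / 90°S: lon 100.3657°, lat 51.3006°.
Field (20°×10°, letters A–R): 100.3657/20 → 5 → F, 51.3006/10 → 5 → F; chars FF.
Square (2°×1°, digits 0–9): 0.3657/2 → 0, 1.3006/1 → 1; chars 01.
Subsquare (5′×2.5′, letters a–x): 0.3657/0.0833333 → 4 → e, 0.3006/0.0416667 → 7 → h; chars eh.

FF01eh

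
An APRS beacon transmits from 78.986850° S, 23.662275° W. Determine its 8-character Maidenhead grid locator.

Shift to the Maidenhead origin (180°W, 90°S): lon 156.33773, lat 11.01315.
Field: lon ⌊156.33773/20⌋ = 7 → H; lat ⌊11.01315/10⌋ = 1 → B.
Square: lon ⌊16.33773/2⌋ = 8; lat ⌊1.01315/1⌋ = 1.
Subsquare: lon ⌊0.33773/0.0833333⌋ = 4 → e; lat ⌊0.01315/0.0416667⌋ = 0 → a.
Extended square: lon ⌊0.00439/0.00833333⌋ = 0; lat ⌊0.01315/0.00416667⌋ = 3.

HB81ea03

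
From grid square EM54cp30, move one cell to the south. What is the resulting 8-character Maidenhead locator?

EM54co39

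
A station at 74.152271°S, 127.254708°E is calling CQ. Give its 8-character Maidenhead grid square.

Shift to the Maidenhead origin (180°W, 90°S): lon 307.25471, lat 15.84773.
Field: 307.25471/20 → 15 → P, 15.84773/10 → 1 → B; chars PB.
Square: 7.25471/2 → 3, 5.84773/1 → 5; chars 35.
Subsquare: 1.25471/0.0833333 → 15 → p, 0.84773/0.0416667 → 20 → u; chars pu.
Extended square: 0.00471/0.00833333 → 0, 0.01440/0.00416667 → 3; chars 03.

PB35pu03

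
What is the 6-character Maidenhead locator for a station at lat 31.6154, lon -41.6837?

Offset from 180°W / 90°S: lon 138.3163°, lat 121.6154°.
Field (20°×10°, letters A–R): 138.3163/20 → 6 → G, 121.6154/10 → 12 → M; chars GM.
Square (2°×1°, digits 0–9): 18.3163/2 → 9, 1.6154/1 → 1; chars 91.
Subsquare (5′×2.5′, letters a–x): 0.3163/0.0833333 → 3 → d, 0.6154/0.0416667 → 14 → o; chars do.

GM91do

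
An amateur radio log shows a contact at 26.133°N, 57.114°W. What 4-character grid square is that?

Add 180° to longitude and 90° to latitude: 122.89, 116.13.
Field: 122.89/20 → 6 → G, 116.13/10 → 11 → L; chars GL.
Square: 2.89/2 → 1, 6.13/1 → 6; chars 16.

GL16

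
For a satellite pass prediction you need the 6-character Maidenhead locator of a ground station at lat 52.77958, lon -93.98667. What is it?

Add 180° to longitude and 90° to latitude: 86.0133, 142.7796.
Field: 86.0133/20 → 4 → E, 142.7796/10 → 14 → O; chars EO.
Square: 6.0133/2 → 3, 2.7796/1 → 2; chars 32.
Subsquare: 0.0133/0.0833333 → 0 → a, 0.7796/0.0416667 → 18 → s; chars as.

EO32as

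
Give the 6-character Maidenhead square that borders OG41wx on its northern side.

OG42wa

Latitude subsquare x = 23; +1 → 24, wraps to 0 = a, carry into square.
Latitude square 1; +1 → 2.
The longitude characters are unchanged.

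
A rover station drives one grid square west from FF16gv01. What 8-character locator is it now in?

Longitude extended square 0; −1 → -1, wraps to 9, carry into subsquare.
Longitude subsquare g = 6; −1 → 5 = f.
The latitude characters are unchanged.

FF16fv91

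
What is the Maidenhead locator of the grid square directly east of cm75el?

CM75fl

Longitude subsquare e = 4; +1 → 5 = f.
The latitude characters are unchanged.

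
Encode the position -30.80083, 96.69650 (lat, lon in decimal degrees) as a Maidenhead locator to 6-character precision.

Shift to the Maidenhead origin (180°W, 90°S): lon 276.6965, lat 59.1992.
Field: 276.6965/20 → 13 → N, 59.1992/10 → 5 → F; chars NF.
Square: 16.6965/2 → 8, 9.1992/1 → 9; chars 89.
Subsquare: 0.6965/0.0833333 → 8 → i, 0.1992/0.0416667 → 4 → e; chars ie.

NF89ie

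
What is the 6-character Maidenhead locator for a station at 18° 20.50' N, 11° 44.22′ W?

IK48di

Offset from 180°W / 90°S: lon 168.2630°, lat 108.3417°.
Field: lon ⌊168.2630/20⌋ = 8 → I; lat ⌊108.3417/10⌋ = 10 → K.
Square: lon ⌊8.2630/2⌋ = 4; lat ⌊8.3417/1⌋ = 8.
Subsquare: lon ⌊0.2630/0.0833333⌋ = 3 → d; lat ⌊0.3417/0.0416667⌋ = 8 → i.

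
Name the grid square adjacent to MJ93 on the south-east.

Longitude square 9; +1 → 10, wraps to 0, carry into field.
Longitude field M = 12; +1 → 13 = N.
Latitude square 3; −1 → 2.

NJ02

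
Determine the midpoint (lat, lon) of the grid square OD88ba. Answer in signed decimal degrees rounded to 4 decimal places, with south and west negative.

-51.9792, 116.1250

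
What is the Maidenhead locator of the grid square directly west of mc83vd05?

MC83ud95

Longitude extended square 0; −1 → -1, wraps to 9, carry into subsquare.
Longitude subsquare v = 21; −1 → 20 = u.
The latitude characters are unchanged.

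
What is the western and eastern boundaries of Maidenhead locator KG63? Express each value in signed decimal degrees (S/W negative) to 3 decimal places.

32.000, 34.000

Field K=10, G=6: +10·20° lon, +6·10° lat → SW at lon 20°, lat -30°.
Square 6, 3: +6·2° lon, +3·1° lat → SW at lon 32°, lat -27°.
Cell spans 2° lon × 1° lat.
west 32.000, east 34.000.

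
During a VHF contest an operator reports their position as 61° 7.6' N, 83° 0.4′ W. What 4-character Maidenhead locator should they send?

Shift to the Maidenhead origin (180°W, 90°S): lon 96.99, lat 151.13.
Field: 96.99/20 → 4 → E, 151.13/10 → 15 → P; chars EP.
Square: 16.99/2 → 8, 1.13/1 → 1; chars 81.

EP81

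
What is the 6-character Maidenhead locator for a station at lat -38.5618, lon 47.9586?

Offset from 180°W / 90°S: lon 227.9586°, lat 51.4382°.
Field: lon ⌊227.9586/20⌋ = 11 → L; lat ⌊51.4382/10⌋ = 5 → F.
Square: lon ⌊7.9586/2⌋ = 3; lat ⌊1.4382/1⌋ = 1.
Subsquare: lon ⌊1.9586/0.0833333⌋ = 23 → x; lat ⌊0.4382/0.0416667⌋ = 10 → k.

LF31xk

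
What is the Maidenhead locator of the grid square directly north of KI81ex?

Latitude subsquare x = 23; +1 → 24, wraps to 0 = a, carry into square.
Latitude square 1; +1 → 2.
The longitude characters are unchanged.

KI82ea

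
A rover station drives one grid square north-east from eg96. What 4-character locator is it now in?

FG07

Longitude square 9; +1 → 10, wraps to 0, carry into field.
Longitude field E = 4; +1 → 5 = F.
Latitude square 6; +1 → 7.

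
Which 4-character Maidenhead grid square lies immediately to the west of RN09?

Longitude square 0; −1 → -1, wraps to 9, carry into field.
Longitude field R = 17; −1 → 16 = Q.
The latitude characters are unchanged.

QN99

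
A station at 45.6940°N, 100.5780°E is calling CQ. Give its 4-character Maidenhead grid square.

ON05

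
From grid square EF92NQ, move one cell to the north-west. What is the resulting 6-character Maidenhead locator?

EF92mr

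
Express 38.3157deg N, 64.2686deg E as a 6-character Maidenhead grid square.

Shift to the Maidenhead origin (180°W, 90°S): lon 244.2686, lat 128.3157.
Field: lon ⌊244.2686/20⌋ = 12 → M; lat ⌊128.3157/10⌋ = 12 → M.
Square: lon ⌊4.2686/2⌋ = 2; lat ⌊8.3157/1⌋ = 8.
Subsquare: lon ⌊0.2686/0.0833333⌋ = 3 → d; lat ⌊0.3157/0.0416667⌋ = 7 → h.

MM28dh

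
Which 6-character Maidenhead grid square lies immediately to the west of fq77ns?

FQ77ms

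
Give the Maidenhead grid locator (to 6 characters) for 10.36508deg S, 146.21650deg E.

Shift to the Maidenhead origin (180°W, 90°S): lon 326.2165, lat 79.6349.
Field (20°×10°, letters A–R): lon ⌊326.2165/20⌋ = 16 → Q; lat ⌊79.6349/10⌋ = 7 → H.
Square (2°×1°, digits 0–9): lon ⌊6.2165/2⌋ = 3; lat ⌊9.6349/1⌋ = 9.
Subsquare (5′×2.5′, letters a–x): lon ⌊0.2165/0.0833333⌋ = 2 → c; lat ⌊0.6349/0.0416667⌋ = 15 → p.

QH39cp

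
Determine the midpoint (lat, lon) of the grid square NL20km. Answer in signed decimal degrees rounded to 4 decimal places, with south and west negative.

20.5208, 84.8750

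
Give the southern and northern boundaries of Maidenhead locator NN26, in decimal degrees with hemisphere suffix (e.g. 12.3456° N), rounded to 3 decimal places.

46.000° N, 47.000° N

Field N=13, N=13: +13·20° lon, +13·10° lat → SW at lon 80°, lat 40°.
Square 2, 6: +2·2° lon, +6·1° lat → SW at lon 84°, lat 46°.
Cell spans 2° lon × 1° lat.
south 46.000° N, north 47.000° N.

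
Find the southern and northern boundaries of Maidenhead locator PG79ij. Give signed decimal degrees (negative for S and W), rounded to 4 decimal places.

-20.6250, -20.5833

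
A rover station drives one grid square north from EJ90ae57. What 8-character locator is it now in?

Latitude extended square 7; +1 → 8.
The longitude characters are unchanged.

EJ90ae58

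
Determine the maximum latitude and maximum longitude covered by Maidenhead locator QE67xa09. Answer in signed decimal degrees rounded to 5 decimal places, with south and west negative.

Field Q=16, E=4: +16·20° lon, +4·10° lat → SW at lon 140°, lat -50°.
Square 6, 7: +6·2° lon, +7·1° lat → SW at lon 152°, lat -43°.
Subsquare x=23, a=0: +23·0.0833333° lon, +0·0.0416667° lat → SW at lon 153.917°, lat -43°.
Extended square 0, 9: +0·0.00833333° lon, +9·0.00416667° lat → SW at lon 153.917°, lat -42.9625°.
Cell spans 0.00833333° lon × 0.00416667° lat. NE corner is SW corner plus one full cell.
latitude -42.95833, longitude 153.92500.

-42.95833, 153.92500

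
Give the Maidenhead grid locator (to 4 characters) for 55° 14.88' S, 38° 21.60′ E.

KD94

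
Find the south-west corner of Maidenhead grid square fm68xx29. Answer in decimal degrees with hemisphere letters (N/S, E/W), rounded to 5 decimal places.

38.99583° N, 66.06667° W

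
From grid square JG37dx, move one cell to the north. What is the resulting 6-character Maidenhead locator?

Latitude subsquare x = 23; +1 → 24, wraps to 0 = a, carry into square.
Latitude square 7; +1 → 8.
The longitude characters are unchanged.

JG38da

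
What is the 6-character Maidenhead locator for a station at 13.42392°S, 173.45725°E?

RH66rn

Shift to the Maidenhead origin (180°W, 90°S): lon 353.4572, lat 76.5761.
Field: 353.4572/20 → 17 → R, 76.5761/10 → 7 → H; chars RH.
Square: 13.4572/2 → 6, 6.5761/1 → 6; chars 66.
Subsquare: 1.4572/0.0833333 → 17 → r, 0.5761/0.0416667 → 13 → n; chars rn.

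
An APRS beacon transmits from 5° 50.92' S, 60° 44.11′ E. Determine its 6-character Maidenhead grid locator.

Add 180° to longitude and 90° to latitude: 240.7352, 84.1513.
Field: lon ⌊240.7352/20⌋ = 12 → M; lat ⌊84.1513/10⌋ = 8 → I.
Square: lon ⌊0.7352/2⌋ = 0; lat ⌊4.1513/1⌋ = 4.
Subsquare: lon ⌊0.7352/0.0833333⌋ = 8 → i; lat ⌊0.1513/0.0416667⌋ = 3 → d.

MI04id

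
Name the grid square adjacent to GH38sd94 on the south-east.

GH38td03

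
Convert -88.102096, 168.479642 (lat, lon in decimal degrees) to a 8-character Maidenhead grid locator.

RA41fv75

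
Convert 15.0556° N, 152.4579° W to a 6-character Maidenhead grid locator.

Shift to the Maidenhead origin (180°W, 90°S): lon 27.5421, lat 105.0556.
Field (20°×10°, letters A–R): lon ⌊27.5421/20⌋ = 1 → B; lat ⌊105.0556/10⌋ = 10 → K.
Square (2°×1°, digits 0–9): lon ⌊7.5421/2⌋ = 3; lat ⌊5.0556/1⌋ = 5.
Subsquare (5′×2.5′, letters a–x): lon ⌊1.5421/0.0833333⌋ = 18 → s; lat ⌊0.0556/0.0416667⌋ = 1 → b.

BK35sb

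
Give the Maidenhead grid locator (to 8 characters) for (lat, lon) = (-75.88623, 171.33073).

RB54pc97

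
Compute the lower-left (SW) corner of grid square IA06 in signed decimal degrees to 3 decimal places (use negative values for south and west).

-84.000, -20.000

Field I=8, A=0: +8·20° lon, +0·10° lat → SW at lon -20°, lat -90°.
Square 0, 6: +0·2° lon, +6·1° lat → SW at lon -20°, lat -84°.
latitude -84.000, longitude -20.000.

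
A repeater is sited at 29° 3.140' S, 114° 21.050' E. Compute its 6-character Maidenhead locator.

OG70ew

Offset from 180°W / 90°S: lon 294.3508°, lat 60.9477°.
Field: 294.3508/20 → 14 → O, 60.9477/10 → 6 → G; chars OG.
Square: 14.3508/2 → 7, 0.9477/1 → 0; chars 70.
Subsquare: 0.3508/0.0833333 → 4 → e, 0.9477/0.0416667 → 22 → w; chars ew.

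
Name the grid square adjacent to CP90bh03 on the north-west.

CP90ah94

Longitude extended square 0; −1 → -1, wraps to 9, carry into subsquare.
Longitude subsquare b = 1; −1 → 0 = a.
Latitude extended square 3; +1 → 4.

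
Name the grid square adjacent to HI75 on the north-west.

HI66

Longitude square 7; −1 → 6.
Latitude square 5; +1 → 6.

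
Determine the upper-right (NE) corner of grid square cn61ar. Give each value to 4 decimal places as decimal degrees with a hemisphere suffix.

41.7500° N, 127.9167° W

Field C=2, N=13: +2·20° lon, +13·10° lat → SW at lon -140°, lat 40°.
Square 6, 1: +6·2° lon, +1·1° lat → SW at lon -128°, lat 41°.
Subsquare a=0, r=17: +0·0.0833333° lon, +17·0.0416667° lat → SW at lon -128°, lat 41.7083°.
Cell spans 0.0833333° lon × 0.0416667° lat. NE corner is SW corner plus one full cell.
latitude 41.7500° N, longitude 127.9167° W.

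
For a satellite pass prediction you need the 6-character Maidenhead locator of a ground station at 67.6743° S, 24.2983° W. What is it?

Add 180° to longitude and 90° to latitude: 155.7017, 22.3257.
Field: lon ⌊155.7017/20⌋ = 7 → H; lat ⌊22.3257/10⌋ = 2 → C.
Square: lon ⌊15.7017/2⌋ = 7; lat ⌊2.3257/1⌋ = 2.
Subsquare: lon ⌊1.7017/0.0833333⌋ = 20 → u; lat ⌊0.3257/0.0416667⌋ = 7 → h.

HC72uh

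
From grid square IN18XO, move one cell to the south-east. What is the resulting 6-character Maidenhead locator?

Longitude subsquare x = 23; +1 → 24, wraps to 0 = a, carry into square.
Longitude square 1; +1 → 2.
Latitude subsquare o = 14; −1 → 13 = n.

IN28an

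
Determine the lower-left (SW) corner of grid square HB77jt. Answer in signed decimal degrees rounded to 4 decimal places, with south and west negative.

-72.2083, -25.2500

Field H=7, B=1: +7·20° lon, +1·10° lat → SW at lon -40°, lat -80°.
Square 7, 7: +7·2° lon, +7·1° lat → SW at lon -26°, lat -73°.
Subsquare j=9, t=19: +9·0.0833333° lon, +19·0.0416667° lat → SW at lon -25.25°, lat -72.2083°.
latitude -72.2083, longitude -25.2500.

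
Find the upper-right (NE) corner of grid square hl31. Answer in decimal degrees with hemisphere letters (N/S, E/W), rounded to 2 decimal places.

22.00° N, 32.00° W

Field H=7, L=11: +7·20° lon, +11·10° lat → SW at lon -40°, lat 20°.
Square 3, 1: +3·2° lon, +1·1° lat → SW at lon -34°, lat 21°.
Cell spans 2° lon × 1° lat. NE corner is SW corner plus one full cell.
latitude 22.00° N, longitude 32.00° W.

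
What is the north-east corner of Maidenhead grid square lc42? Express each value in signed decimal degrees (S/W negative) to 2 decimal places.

-67.00, 50.00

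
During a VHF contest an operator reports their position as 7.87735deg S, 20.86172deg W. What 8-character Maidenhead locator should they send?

Shift to the Maidenhead origin (180°W, 90°S): lon 159.13828, lat 82.12265.
Field (20°×10°, letters A–R): lon ⌊159.13828/20⌋ = 7 → H; lat ⌊82.12265/10⌋ = 8 → I.
Square (2°×1°, digits 0–9): lon ⌊19.13828/2⌋ = 9; lat ⌊2.12265/1⌋ = 2.
Subsquare (5′×2.5′, letters a–x): lon ⌊1.13828/0.0833333⌋ = 13 → n; lat ⌊0.12265/0.0416667⌋ = 2 → c.
Extended square (30″×15″, digits 0–9): lon ⌊0.05495/0.00833333⌋ = 6; lat ⌊0.03932/0.00416667⌋ = 9.

HI92nc69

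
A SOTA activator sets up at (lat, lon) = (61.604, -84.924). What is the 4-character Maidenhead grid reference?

Add 180° to longitude and 90° to latitude: 95.08, 151.60.
Field: lon ⌊95.08/20⌋ = 4 → E; lat ⌊151.60/10⌋ = 15 → P.
Square: lon ⌊15.08/2⌋ = 7; lat ⌊1.60/1⌋ = 1.

EP71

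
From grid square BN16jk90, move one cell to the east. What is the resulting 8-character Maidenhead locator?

BN16kk00

Longitude extended square 9; +1 → 10, wraps to 0, carry into subsquare.
Longitude subsquare j = 9; +1 → 10 = k.
The latitude characters are unchanged.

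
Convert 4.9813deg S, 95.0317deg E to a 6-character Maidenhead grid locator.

Offset from 180°W / 90°S: lon 275.0317°, lat 85.0187°.
Field: 275.0317/20 → 13 → N, 85.0187/10 → 8 → I; chars NI.
Square: 15.0317/2 → 7, 5.0187/1 → 5; chars 75.
Subsquare: 1.0317/0.0833333 → 12 → m, 0.0187/0.0416667 → 0 → a; chars ma.

NI75ma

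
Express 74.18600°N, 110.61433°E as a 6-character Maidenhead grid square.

Offset from 180°W / 90°S: lon 290.6143°, lat 164.1860°.
Field: 290.6143/20 → 14 → O, 164.1860/10 → 16 → Q; chars OQ.
Square: 10.6143/2 → 5, 4.1860/1 → 4; chars 54.
Subsquare: 0.6143/0.0833333 → 7 → h, 0.1860/0.0416667 → 4 → e; chars he.

OQ54he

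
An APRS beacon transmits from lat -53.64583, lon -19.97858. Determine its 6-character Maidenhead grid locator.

ID06ai

Add 180° to longitude and 90° to latitude: 160.0214, 36.3542.
Field: lon ⌊160.0214/20⌋ = 8 → I; lat ⌊36.3542/10⌋ = 3 → D.
Square: lon ⌊0.0214/2⌋ = 0; lat ⌊6.3542/1⌋ = 6.
Subsquare: lon ⌊0.0214/0.0833333⌋ = 0 → a; lat ⌊0.3542/0.0416667⌋ = 8 → i.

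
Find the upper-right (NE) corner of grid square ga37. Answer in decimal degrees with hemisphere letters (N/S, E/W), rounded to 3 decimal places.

82.000° S, 52.000° W

Field G=6, A=0: +6·20° lon, +0·10° lat → SW at lon -60°, lat -90°.
Square 3, 7: +3·2° lon, +7·1° lat → SW at lon -54°, lat -83°.
Cell spans 2° lon × 1° lat. NE corner is SW corner plus one full cell.
latitude 82.000° S, longitude 52.000° W.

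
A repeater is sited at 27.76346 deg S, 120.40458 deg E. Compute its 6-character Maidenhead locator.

Shift to the Maidenhead origin (180°W, 90°S): lon 300.4046, lat 62.2365.
Field: 300.4046/20 → 15 → P, 62.2365/10 → 6 → G; chars PG.
Square: 0.4046/2 → 0, 2.2365/1 → 2; chars 02.
Subsquare: 0.4046/0.0833333 → 4 → e, 0.2365/0.0416667 → 5 → f; chars ef.

PG02ef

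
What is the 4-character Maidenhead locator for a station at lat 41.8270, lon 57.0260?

LN81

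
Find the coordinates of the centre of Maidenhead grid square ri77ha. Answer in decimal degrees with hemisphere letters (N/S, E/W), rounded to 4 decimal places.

2.9792° S, 174.6250° E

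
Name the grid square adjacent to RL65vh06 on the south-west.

RL65uh95

Longitude extended square 0; −1 → -1, wraps to 9, carry into subsquare.
Longitude subsquare v = 21; −1 → 20 = u.
Latitude extended square 6; −1 → 5.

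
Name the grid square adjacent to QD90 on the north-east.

RD01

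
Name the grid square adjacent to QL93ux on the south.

QL93uw

Latitude subsquare x = 23; −1 → 22 = w.
The longitude characters are unchanged.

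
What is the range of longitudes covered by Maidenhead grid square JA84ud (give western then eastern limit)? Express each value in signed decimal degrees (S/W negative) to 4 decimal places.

17.6667, 17.7500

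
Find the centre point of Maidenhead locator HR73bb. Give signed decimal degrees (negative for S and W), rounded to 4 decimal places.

83.0625, -25.8750

Field H=7, R=17: +7·20° lon, +17·10° lat → SW at lon -40°, lat 80°.
Square 7, 3: +7·2° lon, +3·1° lat → SW at lon -26°, lat 83°.
Subsquare b=1, b=1: +1·0.0833333° lon, +1·0.0416667° lat → SW at lon -25.9167°, lat 83.0417°.
Cell spans 0.0833333° lon × 0.0416667° lat. Centre is SW corner plus half of each.
latitude 83.0625, longitude -25.8750.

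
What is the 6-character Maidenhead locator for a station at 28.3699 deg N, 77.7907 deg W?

FL18ci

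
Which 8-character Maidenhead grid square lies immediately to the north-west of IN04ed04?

IN04dd95

Longitude extended square 0; −1 → -1, wraps to 9, carry into subsquare.
Longitude subsquare e = 4; −1 → 3 = d.
Latitude extended square 4; +1 → 5.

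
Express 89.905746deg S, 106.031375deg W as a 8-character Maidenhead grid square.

DA60xc62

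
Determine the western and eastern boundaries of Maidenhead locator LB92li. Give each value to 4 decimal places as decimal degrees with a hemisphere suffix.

58.9167° E, 59.0000° E

Field L=11, B=1: +11·20° lon, +1·10° lat → SW at lon 40°, lat -80°.
Square 9, 2: +9·2° lon, +2·1° lat → SW at lon 58°, lat -78°.
Subsquare l=11, i=8: +11·0.0833333° lon, +8·0.0416667° lat → SW at lon 58.9167°, lat -77.6667°.
Cell spans 0.0833333° lon × 0.0416667° lat.
west 58.9167° E, east 59.0000° E.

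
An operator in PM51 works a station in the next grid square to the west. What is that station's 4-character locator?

Longitude square 5; −1 → 4.
The latitude characters are unchanged.

PM41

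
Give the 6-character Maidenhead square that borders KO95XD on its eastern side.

LO05ad

Longitude subsquare x = 23; +1 → 24, wraps to 0 = a, carry into square.
Longitude square 9; +1 → 10, wraps to 0, carry into field.
Longitude field K = 10; +1 → 11 = L.
The latitude characters are unchanged.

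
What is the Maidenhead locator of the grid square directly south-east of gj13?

GJ22

Longitude square 1; +1 → 2.
Latitude square 3; −1 → 2.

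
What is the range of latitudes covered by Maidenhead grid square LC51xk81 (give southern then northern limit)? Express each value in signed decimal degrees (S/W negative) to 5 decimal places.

-68.57917, -68.57500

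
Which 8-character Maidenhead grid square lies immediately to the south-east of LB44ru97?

LB44su06

Longitude extended square 9; +1 → 10, wraps to 0, carry into subsquare.
Longitude subsquare r = 17; +1 → 18 = s.
Latitude extended square 7; −1 → 6.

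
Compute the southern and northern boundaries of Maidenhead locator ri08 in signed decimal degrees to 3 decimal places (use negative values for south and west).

-2.000, -1.000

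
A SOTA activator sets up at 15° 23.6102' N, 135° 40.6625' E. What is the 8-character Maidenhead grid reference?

PK75uj14

Offset from 180°W / 90°S: lon 315.67771°, lat 105.39350°.
Field: 315.67771/20 → 15 → P, 105.39350/10 → 10 → K; chars PK.
Square: 15.67771/2 → 7, 5.39350/1 → 5; chars 75.
Subsquare: 1.67771/0.0833333 → 20 → u, 0.39350/0.0416667 → 9 → j; chars uj.
Extended square: 0.01104/0.00833333 → 1, 0.01850/0.00416667 → 4; chars 14.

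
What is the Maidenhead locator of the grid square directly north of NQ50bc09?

NQ50bd00

Latitude extended square 9; +1 → 10, wraps to 0, carry into subsquare.
Latitude subsquare c = 2; +1 → 3 = d.
The longitude characters are unchanged.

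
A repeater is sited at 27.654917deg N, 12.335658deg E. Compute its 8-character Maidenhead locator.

JL67ep07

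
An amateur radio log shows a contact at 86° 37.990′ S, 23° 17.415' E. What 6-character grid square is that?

Add 180° to longitude and 90° to latitude: 203.2903, 3.3668.
Field: lon ⌊203.2903/20⌋ = 10 → K; lat ⌊3.3668/10⌋ = 0 → A.
Square: lon ⌊3.2903/2⌋ = 1; lat ⌊3.3668/1⌋ = 3.
Subsquare: lon ⌊1.2903/0.0833333⌋ = 15 → p; lat ⌊0.3668/0.0416667⌋ = 8 → i.

KA13pi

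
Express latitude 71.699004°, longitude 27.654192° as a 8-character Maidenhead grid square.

Shift to the Maidenhead origin (180°W, 90°S): lon 207.65419, lat 161.69900.
Field: lon ⌊207.65419/20⌋ = 10 → K; lat ⌊161.69900/10⌋ = 16 → Q.
Square: lon ⌊7.65419/2⌋ = 3; lat ⌊1.69900/1⌋ = 1.
Subsquare: lon ⌊1.65419/0.0833333⌋ = 19 → t; lat ⌊0.69900/0.0416667⌋ = 16 → q.
Extended square: lon ⌊0.07086/0.00833333⌋ = 8; lat ⌊0.03234/0.00416667⌋ = 7.

KQ31tq87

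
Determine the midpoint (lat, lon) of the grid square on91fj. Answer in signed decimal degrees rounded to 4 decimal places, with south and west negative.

41.3958, 118.4583

Field O=14, N=13: +14·20° lon, +13·10° lat → SW at lon 100°, lat 40°.
Square 9, 1: +9·2° lon, +1·1° lat → SW at lon 118°, lat 41°.
Subsquare f=5, j=9: +5·0.0833333° lon, +9·0.0416667° lat → SW at lon 118.417°, lat 41.375°.
Cell spans 0.0833333° lon × 0.0416667° lat. Centre is SW corner plus half of each.
latitude 41.3958, longitude 118.4583.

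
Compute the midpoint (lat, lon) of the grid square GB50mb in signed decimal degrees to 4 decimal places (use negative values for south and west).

Field G=6, B=1: +6·20° lon, +1·10° lat → SW at lon -60°, lat -80°.
Square 5, 0: +5·2° lon, +0·1° lat → SW at lon -50°, lat -80°.
Subsquare m=12, b=1: +12·0.0833333° lon, +1·0.0416667° lat → SW at lon -49°, lat -79.9583°.
Cell spans 0.0833333° lon × 0.0416667° lat. Centre is SW corner plus half of each.
latitude -79.9375, longitude -48.9583.

-79.9375, -48.9583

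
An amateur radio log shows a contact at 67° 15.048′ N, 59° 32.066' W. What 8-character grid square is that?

GP07fg50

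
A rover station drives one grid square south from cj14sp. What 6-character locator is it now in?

CJ14so

Latitude subsquare p = 15; −1 → 14 = o.
The longitude characters are unchanged.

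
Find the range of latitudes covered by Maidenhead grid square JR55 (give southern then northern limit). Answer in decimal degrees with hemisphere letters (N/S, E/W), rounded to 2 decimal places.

85.00° N, 86.00° N

Field J=9, R=17: +9·20° lon, +17·10° lat → SW at lon 0°, lat 80°.
Square 5, 5: +5·2° lon, +5·1° lat → SW at lon 10°, lat 85°.
Cell spans 2° lon × 1° lat.
south 85.00° N, north 86.00° N.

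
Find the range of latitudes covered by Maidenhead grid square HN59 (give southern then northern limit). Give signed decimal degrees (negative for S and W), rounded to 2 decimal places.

49.00, 50.00

Field H=7, N=13: +7·20° lon, +13·10° lat → SW at lon -40°, lat 40°.
Square 5, 9: +5·2° lon, +9·1° lat → SW at lon -30°, lat 49°.
Cell spans 2° lon × 1° lat.
south 49.00, north 50.00.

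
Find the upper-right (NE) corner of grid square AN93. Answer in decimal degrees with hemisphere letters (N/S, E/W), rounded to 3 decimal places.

Field A=0, N=13: +0·20° lon, +13·10° lat → SW at lon -180°, lat 40°.
Square 9, 3: +9·2° lon, +3·1° lat → SW at lon -162°, lat 43°.
Cell spans 2° lon × 1° lat. NE corner is SW corner plus one full cell.
latitude 44.000° N, longitude 160.000° W.

44.000° N, 160.000° W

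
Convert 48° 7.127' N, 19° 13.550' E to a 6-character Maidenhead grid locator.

Shift to the Maidenhead origin (180°W, 90°S): lon 199.2258, lat 138.1188.
Field: 199.2258/20 → 9 → J, 138.1188/10 → 13 → N; chars JN.
Square: 19.2258/2 → 9, 8.1188/1 → 8; chars 98.
Subsquare: 1.2258/0.0833333 → 14 → o, 0.1188/0.0416667 → 2 → c; chars oc.

JN98oc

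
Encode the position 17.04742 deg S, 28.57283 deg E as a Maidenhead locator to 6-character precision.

KH42gw

Add 180° to longitude and 90° to latitude: 208.5728, 72.9526.
Field: 208.5728/20 → 10 → K, 72.9526/10 → 7 → H; chars KH.
Square: 8.5728/2 → 4, 2.9526/1 → 2; chars 42.
Subsquare: 0.5728/0.0833333 → 6 → g, 0.9526/0.0416667 → 22 → w; chars gw.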